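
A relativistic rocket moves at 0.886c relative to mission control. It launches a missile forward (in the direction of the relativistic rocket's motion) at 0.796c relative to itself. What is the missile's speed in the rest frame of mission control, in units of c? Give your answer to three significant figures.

0.986c

In units of c, u = (u' + v)/(1 + u'v) with u' = 0.796 and v = 0.886.
Numerator: 0.796 + 0.886 = 1.682. Denominator: 1 + (0.796)(0.886) = 1.705256.
u = 1.682/1.705256 = 0.98636, so the speed is 0.986c.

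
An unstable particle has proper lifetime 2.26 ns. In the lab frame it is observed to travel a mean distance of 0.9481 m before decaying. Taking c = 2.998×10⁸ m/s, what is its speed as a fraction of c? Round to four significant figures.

Let x = d/(cτ) = 0.9481 m / (2.998×10⁸ m/s × 2.260×10^-9 s) = 1.3993. Since d = βγcτ, x = βγ = β/√(1−β²).
Solving: β² = x²/(1+x²) = 1.95804/2.95804 = 0.661938, so β = 0.8136.

0.8136c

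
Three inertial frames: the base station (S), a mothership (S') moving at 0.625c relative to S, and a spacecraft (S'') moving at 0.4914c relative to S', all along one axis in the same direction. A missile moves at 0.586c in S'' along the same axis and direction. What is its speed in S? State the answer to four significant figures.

Compose velocities in two stages. Stage 1 (into S'): u₁ = (0.586+0.4914)/(1+0.586×0.4914) = 0.83652.
Stage 2 (into S): u = (0.83652+0.625)/(1+0.83652×0.625) = 0.95974, so the speed is 0.9597c.

0.9597c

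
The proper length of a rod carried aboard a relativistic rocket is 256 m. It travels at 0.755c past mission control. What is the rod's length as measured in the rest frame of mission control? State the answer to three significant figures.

γ = 1/√(1 − β²) = 1/√(1 − 0.570025) = 1/√0.429975 = 1/0.655725 = 1.525.
Along the direction of motion the measured length is L₀/γ = 256/1.525 = 168 m.

168 m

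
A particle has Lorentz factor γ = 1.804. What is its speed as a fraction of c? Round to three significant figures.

β = √(1 − 1/γ²) = √(1 − 1/3.254416) = √0.692725 = 0.832.

0.832c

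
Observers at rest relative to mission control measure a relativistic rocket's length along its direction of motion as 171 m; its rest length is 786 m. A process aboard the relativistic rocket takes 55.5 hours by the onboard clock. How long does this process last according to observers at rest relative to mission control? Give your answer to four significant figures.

255.1 hours

γ = L₀/L = 786/171 = 4.59649.
Δt = γΔτ = 4.59649 × 55.5 = 255.1 hours.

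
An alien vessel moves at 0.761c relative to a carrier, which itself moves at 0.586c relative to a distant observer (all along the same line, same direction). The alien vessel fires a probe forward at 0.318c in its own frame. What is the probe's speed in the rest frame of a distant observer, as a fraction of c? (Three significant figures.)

0.964c

First combine the probe and alien vessel (S''→S'): u₁ = (0.318 + 0.761)/(1 + 0.318×0.761) = 1.079/1.241998 = 0.86876.
Then combine with the carrier (S'→S): u = (0.86876 + 0.586)/(1 + 0.86876×0.586) = 1.45476/1.50909336 = 0.964.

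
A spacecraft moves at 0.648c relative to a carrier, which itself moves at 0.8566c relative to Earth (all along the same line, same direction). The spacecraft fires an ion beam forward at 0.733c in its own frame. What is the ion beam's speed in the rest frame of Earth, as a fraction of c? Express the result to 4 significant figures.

0.9949c

First combine the ion beam and spacecraft (S''→S'): u₁ = (0.733 + 0.648)/(1 + 0.733×0.648) = 1.381/1.474984 = 0.93628.
Then combine with the carrier (S'→S): u = (0.93628 + 0.8566)/(1 + 0.93628×0.8566) = 1.79288/1.802017448 = 0.99493.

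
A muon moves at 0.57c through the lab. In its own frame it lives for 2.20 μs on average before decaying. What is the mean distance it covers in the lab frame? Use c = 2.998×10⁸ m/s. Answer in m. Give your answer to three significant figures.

458 m

γ = 1/√(1 − β²) = 1/√(1 − 0.3249) = 1/√0.6751 = 1/0.821645 = 1.2171.
Lab-frame lifetime: Δt = γτ = 1.2171 × 2.20 μs = 2.6776 μs.
Distance: d = vΔt = 0.57 × 2.998×10⁸ m/s × 2.6776×10^-6 s = 458 m.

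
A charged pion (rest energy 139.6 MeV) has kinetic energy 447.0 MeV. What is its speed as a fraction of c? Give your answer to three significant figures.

K = (γ−1)mc², so γ = 1 + 447.0/139.6 = 4.202.
Then v/c = √(1 − γ⁻²) = √(1 − 0.0566354) = √0.9433646 = 0.971.

0.971c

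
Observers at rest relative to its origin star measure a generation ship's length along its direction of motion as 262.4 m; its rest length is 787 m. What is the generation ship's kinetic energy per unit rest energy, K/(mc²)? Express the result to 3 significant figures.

Length contraction gives γ = L₀/L = 787/262.4 = 2.99924.
K/(mc²) = γ − 1 = 2.99924 − 1 = 2.00.

2.00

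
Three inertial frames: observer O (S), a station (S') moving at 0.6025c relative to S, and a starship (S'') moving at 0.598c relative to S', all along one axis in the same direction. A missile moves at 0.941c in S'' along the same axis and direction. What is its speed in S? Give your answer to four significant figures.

Compose velocities in two stages. Stage 1 (into S'): u₁ = (0.941+0.598)/(1+0.941×0.598) = 0.98482.
Stage 2 (into S): u = (0.98482+0.6025)/(1+0.98482×0.6025) = 0.99621, so the speed is 0.9962c.

0.9962c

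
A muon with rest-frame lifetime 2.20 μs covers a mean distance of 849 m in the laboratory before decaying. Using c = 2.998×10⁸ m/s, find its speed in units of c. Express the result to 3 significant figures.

Lab distance = (lab lifetime)·v = γτ·βc, so βγ = d/(cτ) = 849.0/(2.998×10⁸ × 2.200×10^-6) = 1.2872.
With βγ = 1.2872: γ² = 1 + (βγ)² = 2.65688, and β = (βγ)/γ = 1.2872/1.62999 = 0.790.

0.790c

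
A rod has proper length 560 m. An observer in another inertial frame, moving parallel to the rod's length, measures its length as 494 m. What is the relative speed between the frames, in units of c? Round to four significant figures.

0.4710c

Length contraction gives γ = L₀/L = 560/494 = 1.1336.
β = √(1 − 1/γ²) = √0.22182 = 0.4710.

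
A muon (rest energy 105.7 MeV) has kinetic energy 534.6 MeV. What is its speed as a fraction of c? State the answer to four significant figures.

γ = 1 + K/(mc²) = 1 + 534.6/105.7 = 6.0577.
β = √(1 − 1/γ²) = √(1 − 0.0272511) = √0.9727489 = 0.9863.

0.9863c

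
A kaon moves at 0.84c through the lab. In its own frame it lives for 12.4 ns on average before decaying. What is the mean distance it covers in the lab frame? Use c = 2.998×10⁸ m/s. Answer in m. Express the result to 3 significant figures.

γ = 1/√(1 − β²) = 1/√(1 − 0.7056) = 1/√0.2944 = 1/0.542586 = 1.843.
Lab-frame lifetime: Δt = γτ = 1.843 × 12.4 ns = 22.853 ns.
Distance: d = vΔt = 0.84 × 2.998×10⁸ m/s × 2.2853×10^-8 s = 5.76 m.

5.76 m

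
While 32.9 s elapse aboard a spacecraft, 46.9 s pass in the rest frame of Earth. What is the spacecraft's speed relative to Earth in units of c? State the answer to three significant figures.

γ = Δt/Δτ = 46.9/32.9 = 1.4255.
β = √(1 − 1/γ²) = √(1 − 0.492114) = √0.507886 = 0.713.

0.713c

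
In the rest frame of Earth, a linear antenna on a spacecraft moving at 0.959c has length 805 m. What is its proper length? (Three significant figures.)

2840 m

With β = 0.959, γ = 1/√(1 − 0.959²) = 1/√0.080319 = 3.5285.
Proper length: L₀ = γ·L = 3.5285 × 805 = 2840 m.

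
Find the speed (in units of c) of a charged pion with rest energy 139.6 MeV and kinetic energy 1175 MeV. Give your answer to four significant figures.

0.9943c

K = (γ−1)mc², so γ = 1 + 1175/139.6 = 9.4169.
Then v/c = √(1 − γ⁻²) = √(1 − 0.0112768) = √0.9887232 = 0.9943.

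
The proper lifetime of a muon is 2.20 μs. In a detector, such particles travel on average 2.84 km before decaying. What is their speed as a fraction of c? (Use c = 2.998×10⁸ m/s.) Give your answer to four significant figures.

0.9741c

Let x = d/(cτ) = 2840 m / (2.998×10⁸ m/s × 2.200×10^-6 s) = 4.3059. Since d = βγcτ, x = βγ = β/√(1−β²).
Solving: β² = x²/(1+x²) = 18.5408/19.5408 = 0.948825, so β = 0.9741.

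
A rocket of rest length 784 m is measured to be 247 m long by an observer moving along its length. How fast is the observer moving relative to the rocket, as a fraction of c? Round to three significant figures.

Length contraction gives γ = L₀/L = 784/247 = 3.1741.
β = √(1 − 1/γ²) = √0.900744 = 0.949.

0.949c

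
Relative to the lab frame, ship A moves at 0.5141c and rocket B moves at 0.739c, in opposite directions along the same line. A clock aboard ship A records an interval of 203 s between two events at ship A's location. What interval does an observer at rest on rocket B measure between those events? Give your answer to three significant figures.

Transform ship A's velocity into rocket B's frame: (0.5141 + 0.739)/(1 + 0.5141·0.739) = 1.2531/1.3799199, so the relative speed is 0.9081c.
At |u| = 0.9081c, γ = (1 − 0.824646)^(−1/2) = 2.388.
Ship A's interval is proper; time dilation gives Δt_B = γΔτ = 2.388 × 203 s = 485 s.

485 s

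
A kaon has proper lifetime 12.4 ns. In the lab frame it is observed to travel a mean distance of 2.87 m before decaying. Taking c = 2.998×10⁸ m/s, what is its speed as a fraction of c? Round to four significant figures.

0.6111c

d = βγcτ ⇒ βγ = d/(cτ) = 2.870 m / (3.71752 m) = 0.77202.
β = (βγ)/√(1+(βγ)²) = 0.77202/√1.596015 = 0.6111.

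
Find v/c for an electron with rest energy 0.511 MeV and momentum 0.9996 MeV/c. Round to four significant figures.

0.8904

βγ = pc/(mc²) = 0.9996/0.511 = 1.9562.
Since γ² = 1 + (βγ)² = 4.82672, γ = √4.82672 = 2.19698, and β = (βγ)/γ = 1.9562/2.19698 = 0.8904.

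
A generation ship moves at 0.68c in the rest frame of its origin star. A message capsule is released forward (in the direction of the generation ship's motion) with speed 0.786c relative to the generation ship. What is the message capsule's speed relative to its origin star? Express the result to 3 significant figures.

0.955c

Relativistic velocity addition: u = (u' + v)/(1 + u'v/c²), with u' = 0.786c and v = 0.68c.
Numerator: 0.786 + 0.68 = 1.466. Denominator: 1 + (0.786)(0.68) = 1.53448.
u = 1.466/1.53448 = 0.95537, so the speed is 0.955c.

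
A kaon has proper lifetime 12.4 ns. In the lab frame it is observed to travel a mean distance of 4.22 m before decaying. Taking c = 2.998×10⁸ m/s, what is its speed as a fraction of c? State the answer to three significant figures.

Lab distance = (lab lifetime)·v = γτ·βc, so βγ = d/(cτ) = 4.220/(2.998×10⁸ × 1.240×10^-8) = 1.1352.
With βγ = 1.1352: γ² = 1 + (βγ)² = 2.28868, and β = (βγ)/γ = 1.1352/1.51284 = 0.750.

0.750c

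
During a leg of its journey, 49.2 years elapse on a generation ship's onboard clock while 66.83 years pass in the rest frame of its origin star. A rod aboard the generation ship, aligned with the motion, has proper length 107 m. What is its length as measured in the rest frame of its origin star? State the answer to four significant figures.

The time-dilation ratio gives γ = 66.83/49.2 = 1.35833.
L = L₀/γ = 107/1.35833 = 78.77 m.

78.77 m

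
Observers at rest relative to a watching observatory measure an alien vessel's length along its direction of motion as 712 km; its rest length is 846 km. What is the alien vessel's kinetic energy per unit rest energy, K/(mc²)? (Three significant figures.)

From L = L₀/γ: γ = 846/712 = 1.1882.
K/(mc²) = γ − 1 = 1.1882 − 1 = 0.188.

0.188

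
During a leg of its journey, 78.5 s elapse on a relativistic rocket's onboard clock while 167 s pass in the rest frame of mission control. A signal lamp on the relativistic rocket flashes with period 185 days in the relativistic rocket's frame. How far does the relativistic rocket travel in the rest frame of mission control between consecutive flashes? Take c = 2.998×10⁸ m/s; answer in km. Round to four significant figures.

The time-dilation ratio gives γ = 167/78.5 = 2.12739.
β = √(1 − 1/γ²) = 0.88263. Lab-frame period = γτ = 2.12739×185 days = 393.57 days. Distance = βc × γτ = 0.88263 × 2.998×10⁸ m/s × 34004448 s = 8.9980×10^15 m = 8.998×10^12 km.

8.998×10^12 km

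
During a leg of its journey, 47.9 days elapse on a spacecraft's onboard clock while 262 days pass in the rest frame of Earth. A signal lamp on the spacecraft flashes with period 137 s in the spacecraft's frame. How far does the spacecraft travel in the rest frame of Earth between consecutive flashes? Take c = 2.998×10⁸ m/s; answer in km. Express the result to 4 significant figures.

γ = Δt/Δτ = 262/47.9 = 5.46973.
β = √(1 − 1/γ²) = 0.98315. Lab-frame period = γτ = 5.46973×137 s = 749.35 s. Distance = βc × γτ = 0.98315 × 2.998×10⁸ m/s × 749.35 s = 2.2087×10^11 m = 2.209×10^8 km.

2.209×10^8 km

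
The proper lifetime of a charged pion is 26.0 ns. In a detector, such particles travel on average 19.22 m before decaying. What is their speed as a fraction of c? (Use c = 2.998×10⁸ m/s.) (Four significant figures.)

d = βγcτ ⇒ βγ = d/(cτ) = 19.22 m / (7.7948 m) = 2.4657.
β = (βγ)/√(1+(βγ)²) = 2.4657/√7.07968 = 0.9267.

0.9267c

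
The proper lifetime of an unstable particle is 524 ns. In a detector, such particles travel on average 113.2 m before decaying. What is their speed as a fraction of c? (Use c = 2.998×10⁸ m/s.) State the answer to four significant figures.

Let x = d/(cτ) = 113.2 m / (2.998×10⁸ m/s × 5.240×10^-7 s) = 0.72058. Since d = βγcτ, x = βγ = β/√(1−β²).
Solving: β² = x²/(1+x²) = 0.519236/1.519236 = 0.341774, so β = 0.5846.

0.5846c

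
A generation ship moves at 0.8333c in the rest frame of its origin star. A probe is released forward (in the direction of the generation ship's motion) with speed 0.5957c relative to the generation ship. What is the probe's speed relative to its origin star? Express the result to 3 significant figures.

0.955c

In units of c, u = (u' + v)/(1 + u'v) with u' = 0.5957 and v = 0.8333.
Numerator: 0.5957 + 0.8333 = 1.429. Denominator: 1 + (0.5957)(0.8333) = 1.49639681.
u = 1.429/1.49639681 = 0.95496, so the speed is 0.955c.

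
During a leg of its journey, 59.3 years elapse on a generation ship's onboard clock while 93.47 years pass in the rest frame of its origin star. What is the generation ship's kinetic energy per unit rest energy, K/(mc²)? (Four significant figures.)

From Δt = γΔτ: γ = 93.47/59.3 = 1.57622.
Since K = (γ−1)mc², K/(mc²) = 1.57622 − 1 = 0.5762.

0.5762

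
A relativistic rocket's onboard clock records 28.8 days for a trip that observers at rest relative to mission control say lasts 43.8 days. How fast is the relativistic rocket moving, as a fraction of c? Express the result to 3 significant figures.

γ = Δt/Δτ = 43.8/28.8 = 1.5208.
β = √(1 − 1/γ²) = √(1 − 0.43237) = √0.56763 = 0.753.

0.753c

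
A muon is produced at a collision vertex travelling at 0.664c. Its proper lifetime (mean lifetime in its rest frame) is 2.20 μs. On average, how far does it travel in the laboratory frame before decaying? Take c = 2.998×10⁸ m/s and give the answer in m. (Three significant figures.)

586 m

γ = 1/√(1 − β²) = 1/√(1 − 0.440896) = 1/√0.559104 = 1/0.747733 = 1.3374.
Lab-frame lifetime: Δt = γτ = 1.3374 × 2.20 μs = 2.9423 μs.
Distance: d = vΔt = 0.664 × 2.998×10⁸ m/s × 2.9423×10^-6 s = 586 m.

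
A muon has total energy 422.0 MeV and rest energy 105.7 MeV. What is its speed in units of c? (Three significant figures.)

0.968c

Total energy E = γmc² gives γ = 422.0/105.7 = 3.9924.
Hence β = √(1 − 1/γ²) = √(1 − 0.0627382) = √0.9372618 = 0.968.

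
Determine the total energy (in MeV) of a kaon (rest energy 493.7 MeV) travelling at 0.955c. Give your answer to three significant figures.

γ = 1/√(1 − β²) = 1/√(1 − 0.912025) = 1/√0.087975 = 1/0.296606 = 3.3715.
Total energy: E = γmc² = 3.3715 × 493.7 MeV = 1660 MeV.

1660 MeV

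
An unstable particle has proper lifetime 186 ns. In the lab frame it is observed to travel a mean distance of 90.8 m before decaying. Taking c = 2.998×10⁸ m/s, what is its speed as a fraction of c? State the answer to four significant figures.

0.8521c

Let x = d/(cτ) = 90.80 m / (2.998×10⁸ m/s × 1.860×10^-7 s) = 1.6283. Since d = βγcτ, x = βγ = β/√(1−β²).
Solving: β² = x²/(1+x²) = 2.65136/3.65136 = 0.726129, so β = 0.8521.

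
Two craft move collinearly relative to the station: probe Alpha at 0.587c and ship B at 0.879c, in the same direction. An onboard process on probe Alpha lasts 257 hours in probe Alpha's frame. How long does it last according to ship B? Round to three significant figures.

322 hours

Transform probe Alpha's velocity into ship B's frame: (0.587 − 0.879)/(1 − 0.587·0.879) = −0.292/0.484027, so the relative speed is 0.60327c.
At |u| = 0.60327c, γ = (1 − 0.363935)^(−1/2) = 1.2539.
The clock on probe Alpha records proper time, so ship B measures Δt = γΔτ = 1.2539 × 257 = 322 hours.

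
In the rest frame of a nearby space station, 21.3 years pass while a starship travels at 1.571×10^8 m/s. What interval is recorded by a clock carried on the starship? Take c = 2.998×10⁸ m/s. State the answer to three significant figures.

β = v/c = (1.571×10^8 m/s)/(2.998×10⁸ m/s) = 0.524016.
β² = 0.2745928, so γ = 1/√0.7254072 = 1.1741.
The starship's clock runs slow as seen from a nearby space station, so Δτ = Δt/γ = 21.3/1.1741 = 18.1 years.

18.1 years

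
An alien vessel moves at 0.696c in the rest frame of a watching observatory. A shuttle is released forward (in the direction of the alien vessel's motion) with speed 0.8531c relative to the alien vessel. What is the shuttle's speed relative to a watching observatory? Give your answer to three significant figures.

In units of c, u = (u' + v)/(1 + u'v) with u' = 0.8531 and v = 0.696.
Numerator: 0.8531 + 0.696 = 1.5491. Denominator: 1 + (0.8531)(0.696) = 1.5937576.
u = 1.5491/1.5937576 = 0.97198, so the speed is 0.972c.

0.972c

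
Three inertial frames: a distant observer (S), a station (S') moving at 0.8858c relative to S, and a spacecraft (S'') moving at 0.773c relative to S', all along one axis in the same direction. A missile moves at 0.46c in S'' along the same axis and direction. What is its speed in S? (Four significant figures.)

Compose velocities in two stages. Stage 1 (into S'): u₁ = (0.46+0.773)/(1+0.46×0.773) = 0.90957.
Stage 2 (into S): u = (0.90957+0.8858)/(1+0.90957×0.8858) = 0.99428, so the speed is 0.9943c.

0.9943c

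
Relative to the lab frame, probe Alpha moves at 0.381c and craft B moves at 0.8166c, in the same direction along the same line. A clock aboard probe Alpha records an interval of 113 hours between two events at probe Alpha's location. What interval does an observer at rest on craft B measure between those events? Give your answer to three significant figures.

146 hours

Transform probe Alpha's velocity into craft B's frame: (0.381 − 0.8166)/(1 − 0.381·0.8166) = −0.4356/0.6888754, so the relative speed is 0.63233c.
γ for this relative speed: γ = 1/√(1 − 0.399841) = 1.2908.
Probe Alpha's interval is proper; time dilation gives Δt_B = γΔτ = 1.2908 × 113 hours = 146 hours.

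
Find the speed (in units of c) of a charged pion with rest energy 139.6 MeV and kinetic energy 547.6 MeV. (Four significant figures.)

γ = 1 + K/(mc²) = 1 + 547.6/139.6 = 4.9226.
β = √(1 − 1/γ²) = √(1 − 0.0412678) = √0.9587322 = 0.9791.

0.9791c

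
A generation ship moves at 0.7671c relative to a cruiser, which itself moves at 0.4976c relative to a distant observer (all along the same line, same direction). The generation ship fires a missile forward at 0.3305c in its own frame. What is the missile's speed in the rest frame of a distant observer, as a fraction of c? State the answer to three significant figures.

Apply u = (u'+v)/(1+u'v) twice. Missile in the cruiser frame: (0.3305+0.7671)/(1+0.3305·0.7671) = 1.0976/1.25352655 = 0.87561c.
That velocity, transformed to the rest frame of a distant observer: (0.87561+0.4976)/(1+0.87561·0.4976) = 1.37321/1.435703536 = 0.95647c.

0.956c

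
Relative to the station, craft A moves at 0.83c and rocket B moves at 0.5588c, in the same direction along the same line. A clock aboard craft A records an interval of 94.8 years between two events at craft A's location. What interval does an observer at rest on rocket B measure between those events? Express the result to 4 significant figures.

109.9 years

Speed of craft A in rocket B's frame: u = (v_A − v_B)/(1 − v_A v_B/c²) = (0.83 − 0.5588)/(1 − 0.83×0.5588) = 0.2712/0.536196 = 0.50579; |u| = 0.50579c.
γ for this relative speed: γ = 1/√(1 − 0.255824) = 1.1592.
Craft A's interval is proper; time dilation gives Δt_B = γΔτ = 1.1592 × 94.8 years = 109.9 years.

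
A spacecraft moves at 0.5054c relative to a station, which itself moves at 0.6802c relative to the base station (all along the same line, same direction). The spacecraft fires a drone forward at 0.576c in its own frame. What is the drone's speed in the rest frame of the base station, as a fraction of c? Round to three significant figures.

First combine the drone and spacecraft (S''→S'): u₁ = (0.576 + 0.5054)/(1 + 0.576×0.5054) = 1.0814/1.2911104 = 0.83757.
Then combine with the station (S'→S): u = (0.83757 + 0.6802)/(1 + 0.83757×0.6802) = 1.51777/1.569715114 = 0.96691.

0.967c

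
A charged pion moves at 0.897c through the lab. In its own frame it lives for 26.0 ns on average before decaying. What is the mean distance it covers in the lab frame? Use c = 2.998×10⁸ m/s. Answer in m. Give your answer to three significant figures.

γ = 1/√(1 − β²) = 1/√(1 − 0.804609) = 1/√0.195391 = 1/0.442031 = 2.2623.
Lab-frame lifetime: Δt = γτ = 2.2623 × 26.0 ns = 58.82 ns.
Distance: d = vΔt = 0.897 × 2.998×10⁸ m/s × 5.8820×10^-8 s = 15.8 m.

15.8 m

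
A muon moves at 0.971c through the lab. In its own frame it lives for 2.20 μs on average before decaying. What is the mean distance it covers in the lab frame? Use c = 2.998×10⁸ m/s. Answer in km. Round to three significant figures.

γ = 1/√(1 − β²) = 1/√(1 − 0.942841) = 1/√0.057159 = 1/0.239079 = 4.1827.
Lab-frame lifetime: Δt = γτ = 4.1827 × 2.20 μs = 9.2019 μs.
Distance: d = vΔt = 0.971 × 2.998×10⁸ m/s × 9.2019×10^-6 s = 2680 m = 2.68 km.

2.68 km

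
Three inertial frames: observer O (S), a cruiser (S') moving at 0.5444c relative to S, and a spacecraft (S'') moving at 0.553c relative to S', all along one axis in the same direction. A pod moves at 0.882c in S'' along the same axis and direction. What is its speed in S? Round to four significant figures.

0.9894c

First combine the pod and spacecraft (S''→S'): u₁ = (0.882 + 0.553)/(1 + 0.882×0.553) = 1.435/1.487746 = 0.96455.
Then combine with the cruiser (S'→S): u = (0.96455 + 0.5444)/(1 + 0.96455×0.5444) = 1.50895/1.52510102 = 0.98941.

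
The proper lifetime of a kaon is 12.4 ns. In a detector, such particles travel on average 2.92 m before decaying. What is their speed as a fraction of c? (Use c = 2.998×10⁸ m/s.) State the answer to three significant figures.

Let x = d/(cτ) = 2.920 m / (2.998×10⁸ m/s × 1.240×10^-8 s) = 0.78547. Since d = βγcτ, x = βγ = β/√(1−β²).
Solving: β² = x²/(1+x²) = 0.616963/1.616963 = 0.381557, so β = 0.618.

0.618c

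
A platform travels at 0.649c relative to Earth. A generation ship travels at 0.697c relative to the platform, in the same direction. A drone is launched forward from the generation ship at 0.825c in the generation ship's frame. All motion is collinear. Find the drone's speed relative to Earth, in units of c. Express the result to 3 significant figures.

First combine the drone and generation ship (S''→S'): u₁ = (0.825 + 0.697)/(1 + 0.825×0.697) = 1.522/1.575025 = 0.96633.
Then combine with the platform (S'→S): u = (0.96633 + 0.649)/(1 + 0.96633×0.649) = 1.61533/1.62714817 = 0.99274.

0.993c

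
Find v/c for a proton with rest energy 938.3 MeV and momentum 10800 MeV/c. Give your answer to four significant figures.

0.9962

pc/(mc²) = 10800/938.3 = 11.51 = βγ = β/√(1−β²).
So β² = x²/(1 + x²) with x = 11.51: x² = 132.48, β² = 132.48/133.48 = 0.992508, β = 0.9962.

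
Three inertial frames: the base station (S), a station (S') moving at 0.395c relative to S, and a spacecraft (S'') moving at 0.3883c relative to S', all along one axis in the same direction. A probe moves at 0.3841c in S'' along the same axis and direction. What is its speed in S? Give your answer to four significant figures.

0.8433c

Compose velocities in two stages. Stage 1 (into S'): u₁ = (0.3841+0.3883)/(1+0.3841×0.3883) = 0.67215.
Stage 2 (into S): u = (0.67215+0.395)/(1+0.67215×0.395) = 0.84326, so the speed is 0.8433c.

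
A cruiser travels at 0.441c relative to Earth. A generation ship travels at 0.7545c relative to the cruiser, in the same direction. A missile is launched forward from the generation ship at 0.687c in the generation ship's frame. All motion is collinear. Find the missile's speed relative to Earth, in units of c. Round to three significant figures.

0.980c

Apply u = (u'+v)/(1+u'v) twice. Missile in the cruiser frame: (0.687+0.7545)/(1+0.687·0.7545) = 1.4415/1.5183415 = 0.94939c.
That velocity, transformed to the rest frame of Earth: (0.94939+0.441)/(1+0.94939·0.441) = 1.39039/1.41868099 = 0.98006c.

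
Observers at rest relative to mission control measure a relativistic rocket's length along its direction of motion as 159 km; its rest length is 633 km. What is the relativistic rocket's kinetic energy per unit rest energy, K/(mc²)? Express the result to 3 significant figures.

2.98

Length contraction gives γ = L₀/L = 633/159 = 3.98113.
Since K = (γ−1)mc², K/(mc²) = 3.98113 − 1 = 2.98.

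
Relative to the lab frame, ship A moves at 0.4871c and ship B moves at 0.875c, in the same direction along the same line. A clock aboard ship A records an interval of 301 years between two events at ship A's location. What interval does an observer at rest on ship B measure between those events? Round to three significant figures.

The velocity of ship A relative to ship B is (0.4871 − 0.875)c / (1 − 0.4871×0.875) = −0.67603c; relative speed 0.67603c.
γ for this relative speed: γ = 1/√(1 − 0.457017) = 1.3571.
The clock on ship A records proper time, so ship B measures Δt = γΔτ = 1.3571 × 301 = 408 years.

408 years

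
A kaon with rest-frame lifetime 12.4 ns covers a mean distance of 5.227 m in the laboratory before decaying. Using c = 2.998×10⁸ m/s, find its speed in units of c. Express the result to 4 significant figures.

0.8149c

Let x = d/(cτ) = 5.227 m / (2.998×10⁸ m/s × 1.240×10^-8 s) = 1.406. Since d = βγcτ, x = βγ = β/√(1−β²).
Solving: β² = x²/(1+x²) = 1.97684/2.97684 = 0.664073, so β = 0.8149.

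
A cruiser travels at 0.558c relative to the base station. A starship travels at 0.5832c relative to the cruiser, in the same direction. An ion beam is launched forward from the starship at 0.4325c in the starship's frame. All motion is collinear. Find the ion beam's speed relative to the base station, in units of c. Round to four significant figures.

0.9425c

Apply u = (u'+v)/(1+u'v) twice. Ion beam in the cruiser frame: (0.4325+0.5832)/(1+0.4325·0.5832) = 1.0157/1.252234 = 0.81111c.
That velocity, transformed to the rest frame of the base station: (0.81111+0.558)/(1+0.81111·0.558) = 1.36911/1.45259938 = 0.94252c.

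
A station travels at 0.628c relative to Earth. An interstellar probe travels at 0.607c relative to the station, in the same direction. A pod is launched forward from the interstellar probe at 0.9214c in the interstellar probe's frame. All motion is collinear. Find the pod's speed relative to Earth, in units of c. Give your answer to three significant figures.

Apply u = (u'+v)/(1+u'v) twice. Pod in the station frame: (0.9214+0.607)/(1+0.9214·0.607) = 1.5284/1.5592898 = 0.98019c.
That velocity, transformed to the rest frame of Earth: (0.98019+0.628)/(1+0.98019·0.628) = 1.60819/1.61555932 = 0.99544c.

0.995c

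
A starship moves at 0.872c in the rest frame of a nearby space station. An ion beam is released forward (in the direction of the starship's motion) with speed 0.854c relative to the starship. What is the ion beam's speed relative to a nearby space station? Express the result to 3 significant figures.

Relativistic velocity addition: u = (u' + v)/(1 + u'v/c²), with u' = 0.854c and v = 0.872c.
Numerator: 0.854 + 0.872 = 1.726. Denominator: 1 + (0.854)(0.872) = 1.744688.
u = 1.726/1.744688 = 0.98929, so the speed is 0.989c.

0.989c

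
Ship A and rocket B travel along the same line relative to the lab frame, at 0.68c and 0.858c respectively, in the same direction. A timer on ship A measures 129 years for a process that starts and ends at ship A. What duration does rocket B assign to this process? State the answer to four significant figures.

Speed of ship A in rocket B's frame: u = (v_A − v_B)/(1 − v_A v_B/c²) = (0.68 − 0.858)/(1 − 0.68×0.858) = −0.178/0.41656 = −0.42731; |u| = 0.42731c.
γ for this relative speed: γ = 1/√(1 − 0.182594) = 1.1061.
The clock on ship A records proper time, so rocket B measures Δt = γΔτ = 1.1061 × 129 = 142.7 years.

142.7 years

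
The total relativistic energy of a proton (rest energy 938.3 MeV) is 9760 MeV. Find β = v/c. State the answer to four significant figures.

0.9954

Total energy E = γmc² gives γ = 9760/938.3 = 10.402.
Hence β = √(1 − 1/γ²) = √(1 − 0.00924201) = √0.99075799 = 0.9954.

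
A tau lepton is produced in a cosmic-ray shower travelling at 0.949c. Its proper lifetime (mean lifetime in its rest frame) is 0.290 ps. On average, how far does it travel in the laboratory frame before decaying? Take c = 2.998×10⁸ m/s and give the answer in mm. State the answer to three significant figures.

0.262 mm

With β = 0.949, γ = 1/√(1 − 0.949²) = 1/√0.099399 = 3.1718.
Lab-frame lifetime: Δt = γτ = 3.1718 × 0.290 ps = 0.91982 ps.
Distance: d = vΔt = 0.949 × 2.998×10⁸ m/s × 9.1982×10^-13 s = 2.62×10^-4 m = 0.262 mm.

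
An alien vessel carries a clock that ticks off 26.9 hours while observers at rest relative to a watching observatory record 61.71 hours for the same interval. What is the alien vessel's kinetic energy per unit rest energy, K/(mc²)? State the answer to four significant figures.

The time-dilation ratio gives γ = 61.71/26.9 = 2.29405.
Since K = (γ−1)mc², K/(mc²) = 2.29405 − 1 = 1.294.

1.294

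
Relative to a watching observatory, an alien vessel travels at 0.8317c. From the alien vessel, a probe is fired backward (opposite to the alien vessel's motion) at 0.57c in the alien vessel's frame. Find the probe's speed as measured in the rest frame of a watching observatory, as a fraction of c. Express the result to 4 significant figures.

Relativistic velocity addition: u = (u' + v)/(1 + u'v/c²), with u' = −0.57c and v = 0.8317c.
Numerator: −0.57 + 0.8317 = 0.2617. Denominator: 1 + (−0.57)(0.8317) = 0.525931.
u = 0.2617/0.525931 = 0.49759, so the speed is 0.4976c.

0.4976c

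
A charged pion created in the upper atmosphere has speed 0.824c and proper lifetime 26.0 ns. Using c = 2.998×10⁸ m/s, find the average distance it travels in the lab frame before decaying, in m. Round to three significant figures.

With β = 0.824, γ = 1/√(1 − 0.824²) = 1/√0.321024 = 1.7649.
Lab-frame lifetime: Δt = γτ = 1.7649 × 26.0 ns = 45.887 ns.
Distance: d = vΔt = 0.824 × 2.998×10⁸ m/s × 4.5887×10^-8 s = 11.3 m.

11.3 m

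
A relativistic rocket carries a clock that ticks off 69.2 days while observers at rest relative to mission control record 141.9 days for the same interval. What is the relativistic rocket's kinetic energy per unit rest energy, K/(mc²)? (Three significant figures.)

1.05

The time-dilation ratio gives γ = 141.9/69.2 = 2.05058.
Since K = (γ−1)mc², K/(mc²) = 2.05058 − 1 = 1.05.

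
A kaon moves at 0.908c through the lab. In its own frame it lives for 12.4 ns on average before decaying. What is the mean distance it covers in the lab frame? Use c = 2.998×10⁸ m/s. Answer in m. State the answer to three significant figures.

8.06 m

With β = 0.908, γ = 1/√(1 − 0.908²) = 1/√0.175536 = 2.3868.
Lab-frame lifetime: Δt = γτ = 2.3868 × 12.4 ns = 29.596 ns.
Distance: d = vΔt = 0.908 × 2.998×10⁸ m/s × 2.9596×10^-8 s = 8.06 m.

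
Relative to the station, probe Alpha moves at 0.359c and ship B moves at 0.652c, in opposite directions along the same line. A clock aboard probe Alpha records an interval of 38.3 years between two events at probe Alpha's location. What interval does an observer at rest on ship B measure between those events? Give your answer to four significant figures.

Transform probe Alpha's velocity into ship B's frame: (0.359 + 0.652)/(1 + 0.359·0.652) = 1.011/1.234068, so the relative speed is 0.81924c.
γ for this relative speed: γ = 1/√(1 − 0.671154) = 1.7438.
The clock on probe Alpha records proper time, so ship B measures Δt = γΔτ = 1.7438 × 38.3 = 66.79 years.

66.79 years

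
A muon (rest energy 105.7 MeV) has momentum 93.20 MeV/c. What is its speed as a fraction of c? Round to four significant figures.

0.6614c

βγ = pc/(mc²) = 93.20/105.7 = 0.88174.
Since γ² = 1 + (βγ)² = 1.777465, γ = √1.777465 = 1.33322, and β = (βγ)/γ = 0.88174/1.33322 = 0.6614.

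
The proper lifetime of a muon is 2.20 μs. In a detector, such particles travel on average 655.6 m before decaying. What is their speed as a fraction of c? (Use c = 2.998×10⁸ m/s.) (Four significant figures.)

Let x = d/(cτ) = 655.6 m / (2.998×10⁸ m/s × 2.200×10^-6 s) = 0.994. Since d = βγcτ, x = βγ = β/√(1−β²).
Solving: β² = x²/(1+x²) = 0.988036/1.988036 = 0.496991, so β = 0.7050.

0.7050c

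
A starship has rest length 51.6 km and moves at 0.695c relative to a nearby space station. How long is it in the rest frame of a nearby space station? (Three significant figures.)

With β = 0.695, γ = 1/√(1 − 0.695²) = 1/√0.516975 = 1.3908.
Length contraction: L = L₀/γ = 51.6/1.3908 = 37.1 km.

37.1 km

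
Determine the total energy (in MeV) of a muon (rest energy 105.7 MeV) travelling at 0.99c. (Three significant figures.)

Lorentz factor: γ = (1 − 0.9801)^(−1/2) = 7.0888.
Total energy: E = γmc² = 7.0888 × 105.7 MeV = 749 MeV.

749 MeV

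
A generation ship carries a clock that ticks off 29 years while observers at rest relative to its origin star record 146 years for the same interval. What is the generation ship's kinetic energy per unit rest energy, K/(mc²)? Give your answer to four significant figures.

The time-dilation ratio gives γ = 146/29 = 5.03448.
Since K = (γ−1)mc², K/(mc²) = 5.03448 − 1 = 4.034.

4.034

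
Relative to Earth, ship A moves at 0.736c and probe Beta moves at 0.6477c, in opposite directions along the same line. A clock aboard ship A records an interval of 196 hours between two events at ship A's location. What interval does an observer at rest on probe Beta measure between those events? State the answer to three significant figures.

561 hours

Speed of ship A in probe Beta's frame: u = (v_A + v_B)/(1 + v_A v_B/c²) = (0.736 + 0.6477)/(1 + 0.736×0.6477) = 1.3837/1.4767072 = 0.93702; |u| = 0.93702c.
At |u| = 0.93702c, γ = (1 − 0.878006)^(−1/2) = 2.8631.
The clock on ship A records proper time, so probe Beta measures Δt = γΔτ = 2.8631 × 196 = 561 hours.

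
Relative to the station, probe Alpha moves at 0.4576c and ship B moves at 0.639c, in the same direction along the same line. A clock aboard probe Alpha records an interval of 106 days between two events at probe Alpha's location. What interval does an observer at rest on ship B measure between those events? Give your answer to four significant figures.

Speed of probe Alpha in ship B's frame: u = (v_A − v_B)/(1 − v_A v_B/c²) = (0.4576 − 0.639)/(1 − 0.4576×0.639) = −0.1814/0.7075936 = −0.25636; |u| = 0.25636c.
γ for this relative speed: γ = 1/√(1 − 0.0657204) = 1.0346.
Probe Alpha's interval is proper; time dilation gives Δt_B = γΔτ = 1.0346 × 106 days = 109.7 days.

109.7 days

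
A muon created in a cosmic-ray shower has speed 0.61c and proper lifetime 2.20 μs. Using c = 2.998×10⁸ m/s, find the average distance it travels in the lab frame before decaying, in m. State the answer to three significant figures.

β² = 0.3721, so γ = 1/√0.6279 = 1.262.
Lab-frame lifetime: Δt = γτ = 1.262 × 2.20 μs = 2.7764 μs.
Distance: d = vΔt = 0.61 × 2.998×10⁸ m/s × 2.7764×10^-6 s = 508 m.

508 m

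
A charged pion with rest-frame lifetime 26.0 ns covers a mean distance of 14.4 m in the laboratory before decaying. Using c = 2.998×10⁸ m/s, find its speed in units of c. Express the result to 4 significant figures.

0.8794c

Let x = d/(cτ) = 14.40 m / (2.998×10⁸ m/s × 2.600×10^-8 s) = 1.8474. Since d = βγcτ, x = βγ = β/√(1−β²).
Solving: β² = x²/(1+x²) = 3.41289/4.41289 = 0.773391, so β = 0.8794.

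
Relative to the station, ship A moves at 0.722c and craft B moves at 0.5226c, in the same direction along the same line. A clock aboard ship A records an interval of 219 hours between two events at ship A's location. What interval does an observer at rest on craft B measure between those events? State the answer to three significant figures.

231 hours

Speed of ship A in craft B's frame: u = (v_A − v_B)/(1 − v_A v_B/c²) = (0.722 − 0.5226)/(1 − 0.722×0.5226) = 0.1994/0.6226828 = 0.32023; |u| = 0.32023c.
γ for this relative speed: γ = 1/√(1 − 0.102547) = 1.0556.
The clock on ship A records proper time, so craft B measures Δt = γΔτ = 1.0556 × 219 = 231 hours.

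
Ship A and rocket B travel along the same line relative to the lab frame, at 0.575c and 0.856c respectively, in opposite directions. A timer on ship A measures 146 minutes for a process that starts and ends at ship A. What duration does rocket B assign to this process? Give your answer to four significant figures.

Transform ship A's velocity into rocket B's frame: (0.575 + 0.856)/(1 + 0.575·0.856) = 1.431/1.4922, so the relative speed is 0.95899c.
At |u| = 0.95899c, γ = (1 − 0.919662)^(−1/2) = 3.5281.
Ship A's interval is proper; time dilation gives Δt_B = γΔτ = 3.5281 × 146 minutes = 515.1 minutes.

515.1 minutes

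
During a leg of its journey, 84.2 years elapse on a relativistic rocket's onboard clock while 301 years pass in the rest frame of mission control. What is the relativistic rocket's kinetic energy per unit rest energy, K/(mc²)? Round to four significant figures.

2.575

From Δt = γΔτ: γ = 301/84.2 = 3.57482.
Since K = (γ−1)mc², K/(mc²) = 3.57482 − 1 = 2.575.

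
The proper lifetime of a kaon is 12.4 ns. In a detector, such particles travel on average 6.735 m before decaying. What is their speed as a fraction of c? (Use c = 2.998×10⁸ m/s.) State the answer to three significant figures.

0.875c

d = βγcτ ⇒ βγ = d/(cτ) = 6.735 m / (3.71752 m) = 1.8117.
β = (βγ)/√(1+(βγ)²) = 1.8117/√4.28226 = 0.875.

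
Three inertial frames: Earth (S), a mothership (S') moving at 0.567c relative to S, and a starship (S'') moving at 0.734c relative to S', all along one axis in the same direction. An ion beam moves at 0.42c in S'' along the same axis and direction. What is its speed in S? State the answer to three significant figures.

0.966c

Apply u = (u'+v)/(1+u'v) twice. Ion beam in the mothership frame: (0.42+0.734)/(1+0.42·0.734) = 1.154/1.30828 = 0.88207c.
That velocity, transformed to the rest frame of Earth: (0.88207+0.567)/(1+0.88207·0.567) = 1.44907/1.50013369 = 0.96596c.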